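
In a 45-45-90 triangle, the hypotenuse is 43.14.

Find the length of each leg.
In a 45-45-90 triangle hypotenuse = leg·√2, so leg = hypotenuse/√2.
Leg = 43.14/√2 ≈ 43.14/1.41421 ≈ 30.5046

Each leg = 30.5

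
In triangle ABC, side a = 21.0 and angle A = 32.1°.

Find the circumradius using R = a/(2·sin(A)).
R = a/(2·sin(A)) = 21.0/(2·sin(32.1°))
sin(32.1°) ≈ 0.531399
R ≈ 21.0/(2·0.531399) = 21.0/1.0628 ≈ 19.7592

R = 19.76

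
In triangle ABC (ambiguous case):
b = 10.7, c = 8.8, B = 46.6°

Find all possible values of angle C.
b/sin(B) = c/sin(C)  ⇒  sin(C) = c·sin(B)/b = 8.8·sin(46.6°)/10.7
sin(46.6°) ≈ 0.726575
sin(C) ≈ 8.8·0.726575/10.7 ≈ 6.39386/10.7 ≈ 0.597557
Candidate 1: C₁ = arcsin(0.597557) ≈ 36.6951°  →  A = 180° − 46.6° − 36.6951° ≈ 96.7049° > 0, valid
Candidate 2: C₂ = 180° − C₁ ≈ 143.305°  →  A = 180° − 46.6° − 143.305° ≈ -9.9049° ≤ 0, not a valid triangle

C = 36.7° (one solution)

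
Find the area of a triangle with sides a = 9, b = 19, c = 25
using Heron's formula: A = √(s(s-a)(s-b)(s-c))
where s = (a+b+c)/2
s = (9 + 19 + 25)/2 = 53/2 = 26.5
s − a = 17.5, s − b = 7.5, s − c = 1.5
s(s−a)(s−b)(s−c) = 26.5·17.5·7.5·1.5 = 5217.1875
Area = √5217.1875 ≈ 72.2301

s = 26.5, Area = 72.23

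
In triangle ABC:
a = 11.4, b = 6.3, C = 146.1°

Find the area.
Two sides and the included angle (SAS): A = ½·a·b·sin(C) = ½·11.4·6.3·sin(146.1°)
sin(146.1°) ≈ 0.557745
A ≈ ½·71.82·0.557745 = 35.91·0.557745 ≈ 20.0286

Area = 20.03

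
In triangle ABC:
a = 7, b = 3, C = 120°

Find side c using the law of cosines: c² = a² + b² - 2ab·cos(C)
c² = 7² + 3² − 2·7·3·cos(120°)
cos(120°) ≈ -0.5
c² ≈ 49 + 9 − 42·(-0.5) ≈ 58 + 21 ≈ 79
c ≈ √79 ≈ 8.88819

c = 8.888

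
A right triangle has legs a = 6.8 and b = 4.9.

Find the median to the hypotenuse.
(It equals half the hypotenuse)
Hypotenuse c = √(a² + b²) = √(46.24 + 24.01) = √70.25 ≈ 8.38153
Median to hypotenuse = c/2 ≈ 8.38153/2 ≈ 4.19076

Median = 4.191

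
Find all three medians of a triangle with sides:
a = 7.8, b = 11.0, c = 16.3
Median formula: m_a = ½√(2b² + 2c² − a²) (and cyclically). a² = 60.84, b² = 121, c² = 265.69.
m_a = ½√(2·121 + 2·265.69 − 60.84) = ½√712.54 ≈ ½·26.6934 ≈ 13.3467
m_b = ½√(2·60.84 + 2·265.69 − 121) = ½√532.06 ≈ ½·23.0664 ≈ 11.5332
m_c = ½√(2·60.84 + 2·121 − 265.69) = ½√97.99 ≈ ½·9.89899 ≈ 4.94949

m_a = 13.35, m_b = 11.53, m_c = 4.949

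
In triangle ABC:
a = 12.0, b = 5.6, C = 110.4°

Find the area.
Two sides and the included angle (SAS): A = ½·a·b·sin(C) = ½·12.0·5.6·sin(110.4°)
sin(110.4°) ≈ 0.937282
A ≈ ½·67.2·0.937282 = 33.6·0.937282 ≈ 31.4927

Area = 31.49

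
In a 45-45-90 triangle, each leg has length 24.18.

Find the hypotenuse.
In a 45-45-90 triangle the sides are in ratio 1 : 1 : √2, so hypotenuse = leg·√2.
Hypotenuse = 24.18·√2 ≈ 24.18·1.41421 ≈ 34.1957

Hypotenuse = 24.18√2 = 34.2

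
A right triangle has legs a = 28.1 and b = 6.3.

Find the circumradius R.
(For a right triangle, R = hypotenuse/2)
Hypotenuse c = √(a² + b²) = √(789.61 + 39.69) = √829.3 ≈ 28.7976
R = c/2 ≈ 28.7976/2 ≈ 14.3988

R = 14.4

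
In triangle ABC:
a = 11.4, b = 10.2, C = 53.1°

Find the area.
Two sides and the included angle (SAS): A = ½·a·b·sin(C) = ½·11.4·10.2·sin(53.1°)
sin(53.1°) ≈ 0.799685
A ≈ ½·116.28·0.799685 = 58.14·0.799685 ≈ 46.4937

Area = 46.49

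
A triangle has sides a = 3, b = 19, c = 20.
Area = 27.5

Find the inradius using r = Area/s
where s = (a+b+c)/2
s = (3 + 19 + 20)/2 = 42/2 = 21
r = Area/s = 27.5/21 ≈ 1.30952

r = 1.31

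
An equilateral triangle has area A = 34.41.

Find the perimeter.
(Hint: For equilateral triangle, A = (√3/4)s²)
A = (√3/4)s²  ⇒  s² = 4A/√3 = 4·34.41/√3 = 137.64/1.73205 ≈ 79.4665
s ≈ √79.4665 ≈ 8.9144
Perimeter = 3s ≈ 3·8.9144 ≈ 26.7432

Perimeter = 26.74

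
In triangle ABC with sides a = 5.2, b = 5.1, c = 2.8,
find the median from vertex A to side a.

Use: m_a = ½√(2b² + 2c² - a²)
m_a = ½√(2·5.1² + 2·2.8² − 5.2²) = ½√(2·26.01 + 2·7.84 − 27.04) = ½√(52.02 + 15.68 − 27.04) = ½√40.66
√40.66 ≈ 6.37652, so m_a ≈ 3.18826

m_a = 3.188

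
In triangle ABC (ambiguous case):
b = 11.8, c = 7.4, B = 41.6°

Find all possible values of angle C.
b/sin(B) = c/sin(C)  ⇒  sin(C) = c·sin(B)/b = 7.4·sin(41.6°)/11.8
sin(41.6°) ≈ 0.663926
sin(C) ≈ 7.4·0.663926/11.8 ≈ 4.91305/11.8 ≈ 0.416361
Candidate 1: C₁ = arcsin(0.416361) ≈ 24.605°  →  A = 180° − 41.6° − 24.605° ≈ 113.795° > 0, valid
Candidate 2: C₂ = 180° − C₁ ≈ 155.395°  →  A = 180° − 41.6° − 155.395° ≈ -16.995° ≤ 0, not a valid triangle

C = 24.61° (one solution)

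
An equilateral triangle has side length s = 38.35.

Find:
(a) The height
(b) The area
(a) The height splits the triangle into two 30-60-90 halves: h = s·√3/2 = 38.35·1.73205/2 ≈ 66.4241/2 ≈ 33.2121
(b) Area = (√3/4)·s² = (√3/4)·38.35² = (√3/4)·1470.7225 ≈ 0.433013·1470.7225 ≈ 636.842

Height = 33.21, Area = 636.8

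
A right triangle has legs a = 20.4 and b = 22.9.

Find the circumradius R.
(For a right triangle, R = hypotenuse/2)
Hypotenuse c = √(a² + b²) = √(416.16 + 524.41) = √940.57 ≈ 30.6687
R = c/2 ≈ 30.6687/2 ≈ 15.3344

R = 15.33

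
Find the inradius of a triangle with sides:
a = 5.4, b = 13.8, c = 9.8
r = Area/s where s is the semi-perimeter.
s = (5.4 + 13.8 + 9.8)/2 = 29/2 = 14.5
Area = √(s(s−a)(s−b)(s−c)) = √(14.5·9.1·0.7·4.7) ≈ √434.115 ≈ 20.8354
r ≈ 20.8354/14.5 ≈ 1.43693

r = 1.437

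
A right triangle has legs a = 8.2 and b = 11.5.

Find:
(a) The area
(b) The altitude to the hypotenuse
(a) The legs are perpendicular, so Area = ½·a·b = ½·8.2·11.5 = ½·94.3 = 47.15
(b) Hypotenuse c = √(a² + b²) = √(67.24 + 132.25) = √199.49 ≈ 14.1241
    Area = ½·c·h_c  ⇒  h_c = 2·Area/c = 94.3/14.1241 ≈ 6.67653

Area = 47.15, h_c = 6.677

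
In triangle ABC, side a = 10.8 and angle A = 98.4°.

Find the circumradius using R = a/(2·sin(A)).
R = a/(2·sin(A)) = 10.8/(2·sin(98.4°))
sin(98.4°) ≈ 0.989272
R ≈ 10.8/(2·0.989272) = 10.8/1.97854 ≈ 5.45856

R = 5.459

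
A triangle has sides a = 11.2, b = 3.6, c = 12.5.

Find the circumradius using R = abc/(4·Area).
First find the area with Heron's formula.
s = (11.2 + 3.6 + 12.5)/2 = 13.65
Area = √(s(s−a)(s−b)(s−c)) = √(13.65·2.45·10.05·1.15) ≈ √386.512 ≈ 19.6599
abc = 11.2·3.6·12.5 = 504
R = abc/(4·Area) ≈ 504/(4·19.6599) = 504/78.6396 ≈ 6.40898

R = 6.409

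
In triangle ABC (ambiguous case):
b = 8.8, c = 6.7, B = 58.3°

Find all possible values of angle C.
b/sin(B) = c/sin(C)  ⇒  sin(C) = c·sin(B)/b = 6.7·sin(58.3°)/8.8
sin(58.3°) ≈ 0.850811
sin(C) ≈ 6.7·0.850811/8.8 ≈ 5.70043/8.8 ≈ 0.647777
Candidate 1: C₁ = arcsin(0.647777) ≈ 40.3742°  →  A = 180° − 58.3° − 40.3742° ≈ 81.3258° > 0, valid
Candidate 2: C₂ = 180° − C₁ ≈ 139.626°  →  A = 180° − 58.3° − 139.626° ≈ -17.9258° ≤ 0, not a valid triangle

C = 40.37° (one solution)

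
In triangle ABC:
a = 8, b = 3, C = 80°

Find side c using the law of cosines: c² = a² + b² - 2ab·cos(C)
c² = 8² + 3² − 2·8·3·cos(80°)
cos(80°) ≈ 0.173648
c² ≈ 64 + 9 − 48·(0.173648) ≈ 73 − 8.33511 ≈ 64.6649
c ≈ √64.6649 ≈ 8.04145

c = 8.041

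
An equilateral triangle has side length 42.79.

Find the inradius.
r = Area/s with s the semi-perimeter.
Area = (√3/4)·42.79² = (√3/4)·1830.9841 ≈ 0.433013·1830.9841 ≈ 792.839
s = 3·42.79/2 = 64.185
r ≈ 792.839/64.185 ≈ 12.3524
(Equivalently r = side/(2√3) = 42.79/3.4641 ≈ 12.3524.)

r = 12.35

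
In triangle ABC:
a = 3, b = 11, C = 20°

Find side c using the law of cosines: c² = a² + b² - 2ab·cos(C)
c² = 3² + 11² − 2·3·11·cos(20°)
cos(20°) ≈ 0.939693
c² ≈ 9 + 121 − 66·(0.939693) ≈ 130 − 62.0197 ≈ 67.9803
c ≈ √67.9803 ≈ 8.24502

c = 8.245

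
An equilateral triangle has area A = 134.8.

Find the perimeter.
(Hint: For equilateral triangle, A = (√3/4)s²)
A = (√3/4)s²  ⇒  s² = 4A/√3 = 4·134.8/√3 = 539.2/1.73205 ≈ 311.307
s ≈ √311.307 ≈ 17.6439
Perimeter = 3s ≈ 3·17.6439 ≈ 52.9317

Perimeter = 52.93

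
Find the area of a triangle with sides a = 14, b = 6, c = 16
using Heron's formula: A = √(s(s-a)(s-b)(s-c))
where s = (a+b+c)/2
s = (14 + 6 + 16)/2 = 36/2 = 18
s − a = 4, s − b = 12, s − c = 2
s(s−a)(s−b)(s−c) = 18·4·12·2 = 1728
Area = √1728 ≈ 41.5692

s = 18.0, Area = 41.57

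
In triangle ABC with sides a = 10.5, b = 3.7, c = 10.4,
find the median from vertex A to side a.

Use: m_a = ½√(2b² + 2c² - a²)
m_a = ½√(2·3.7² + 2·10.4² − 10.5²) = ½√(2·13.69 + 2·108.16 − 110.25) = ½√(27.38 + 216.32 − 110.25) = ½√133.45
√133.45 ≈ 11.5521, so m_a ≈ 5.77603

m_a = 5.776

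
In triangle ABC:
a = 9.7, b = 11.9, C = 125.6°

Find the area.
Two sides and the included angle (SAS): A = ½·a·b·sin(C) = ½·9.7·11.9·sin(125.6°)
sin(125.6°) ≈ 0.813101
A ≈ ½·115.43·0.813101 = 57.715·0.813101 ≈ 46.9281

Area = 46.93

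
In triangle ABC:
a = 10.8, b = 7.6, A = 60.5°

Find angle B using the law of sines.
a/sin(A) = b/sin(B)  ⇒  sin(B) = b·sin(A)/a = 7.6·sin(60.5°)/10.8
sin(60.5°) ≈ 0.870356
sin(B) ≈ 7.6·0.870356/10.8 ≈ 6.6147/10.8 ≈ 0.612473
B = arcsin(0.612473) ≈ 37.7685°
(Since b ≤ a we need B ≤ A, so the obtuse alternative 180° − 37.7685° ≈ 142.232° is rejected.)

B = 37.77°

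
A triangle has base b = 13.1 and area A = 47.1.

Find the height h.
A = ½·b·h  ⇒  h = 2A/b = 2·47.1/13.1 = 94.2/13.1 ≈ 7.19084

h = 7.191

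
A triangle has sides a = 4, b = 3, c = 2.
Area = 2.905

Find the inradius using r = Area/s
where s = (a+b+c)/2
s = (4 + 3 + 2)/2 = 9/2 = 4.5
r = Area/s = 2.905/4.5 ≈ 0.645556

r = 0.6456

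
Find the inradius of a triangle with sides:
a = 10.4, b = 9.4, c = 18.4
r = Area/s where s is the semi-perimeter.
s = (10.4 + 9.4 + 18.4)/2 = 38.2/2 = 19.1
Area = √(s(s−a)(s−b)(s−c)) = √(19.1·8.7·9.7·0.7) ≈ √1128.29 ≈ 33.5901
r ≈ 33.5901/19.1 ≈ 1.75864

r = 1.759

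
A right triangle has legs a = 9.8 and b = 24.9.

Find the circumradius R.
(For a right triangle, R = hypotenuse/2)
Hypotenuse c = √(a² + b²) = √(96.04 + 620.01) = √716.05 ≈ 26.7591
R = c/2 ≈ 26.7591/2 ≈ 13.3796

R = 13.38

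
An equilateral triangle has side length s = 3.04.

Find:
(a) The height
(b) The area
(a) The height splits the triangle into two 30-60-90 halves: h = s·√3/2 = 3.04·1.73205/2 ≈ 5.26543/2 ≈ 2.63272
(b) Area = (√3/4)·s² = (√3/4)·3.04² = (√3/4)·9.2416 ≈ 0.433013·9.2416 ≈ 4.00173

Height = 2.633, Area = 4.002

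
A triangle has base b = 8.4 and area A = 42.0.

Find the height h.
A = ½·b·h  ⇒  h = 2A/b = 2·42.0/8.4 = 84/8.4 ≈ 10

h = 10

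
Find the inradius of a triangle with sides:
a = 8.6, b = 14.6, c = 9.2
r = Area/s where s is the semi-perimeter.
s = (8.6 + 14.6 + 9.2)/2 = 32.4/2 = 16.2
Area = √(s(s−a)(s−b)(s−c)) = √(16.2·7.6·1.6·7) ≈ √1378.94 ≈ 37.1341
r ≈ 37.1341/16.2 ≈ 2.29223

r = 2.292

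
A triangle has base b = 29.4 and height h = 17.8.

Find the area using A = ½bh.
A = ½·b·h = ½·29.4·17.8 = ½·523.32 = 261.66

Area = 261.66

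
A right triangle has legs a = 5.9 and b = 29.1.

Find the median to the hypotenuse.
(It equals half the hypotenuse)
Hypotenuse c = √(a² + b²) = √(34.81 + 846.81) = √881.62 ≈ 29.6921
Median to hypotenuse = c/2 ≈ 29.6921/2 ≈ 14.846

Median = 14.85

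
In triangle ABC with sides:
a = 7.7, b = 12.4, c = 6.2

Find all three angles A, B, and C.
Law of cosines for each angle (a² = 59.29, b² = 153.76, c² = 38.44):
cos(A) = (b² + c² − a²)/(2bc) = (153.76 + 38.44 − 59.29)/(2·12.4·6.2) = 132.91/153.76 ≈ 0.864399  ⇒  A ≈ 30.1858°
cos(B) = (a² + c² − b²)/(2ac) = (59.29 + 38.44 − 153.76)/(2·7.7·6.2) = -56.03/95.48 ≈ -0.586824  ⇒  B ≈ 125.932°
cos(C) = (a² + b² − c²)/(2ab) = (59.29 + 153.76 − 38.44)/(2·7.7·12.4) = 174.61/190.96 ≈ 0.91438  ⇒  C ≈ 23.8822°
Check: A + B + C ≈ 180°

A = 30.19°, B = 125.9°, C = 23.88°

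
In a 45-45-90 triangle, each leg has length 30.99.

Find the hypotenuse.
In a 45-45-90 triangle the sides are in ratio 1 : 1 : √2, so hypotenuse = leg·√2.
Hypotenuse = 30.99·√2 ≈ 30.99·1.41421 ≈ 43.8265

Hypotenuse = 30.99√2 = 43.83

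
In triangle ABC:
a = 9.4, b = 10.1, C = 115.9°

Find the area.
Two sides and the included angle (SAS): A = ½·a·b·sin(C) = ½·9.4·10.1·sin(115.9°)
sin(115.9°) ≈ 0.899558
A ≈ ½·94.94·0.899558 = 47.47·0.899558 ≈ 42.702

Area = 42.7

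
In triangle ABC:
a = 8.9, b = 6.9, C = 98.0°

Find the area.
Two sides and the included angle (SAS): A = ½·a·b·sin(C) = ½·8.9·6.9·sin(98.0°)
sin(98.0°) ≈ 0.990268
A ≈ ½·61.41·0.990268 = 30.705·0.990268 ≈ 30.4062

Area = 30.41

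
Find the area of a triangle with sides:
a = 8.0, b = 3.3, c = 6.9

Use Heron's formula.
s = (8.0 + 3.3 + 6.9)/2 = 18.2/2 = 9.1
s − a = 1.1, s − b = 5.8, s − c = 2.2
s(s−a)(s−b)(s−c) = 9.1·1.1·5.8·2.2 ≈ 127.728
Area = √127.728 ≈ 11.3017

Area = 11.3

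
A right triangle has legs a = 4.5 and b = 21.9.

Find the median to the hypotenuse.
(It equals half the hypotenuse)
Hypotenuse c = √(a² + b²) = √(20.25 + 479.61) = √499.86 ≈ 22.3575
Median to hypotenuse = c/2 ≈ 22.3575/2 ≈ 11.1788

Median = 11.18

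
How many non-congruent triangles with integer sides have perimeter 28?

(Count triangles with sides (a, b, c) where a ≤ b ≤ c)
Let a ≤ b ≤ c with a + b + c = 28. The only binding inequality is a + b > c, i.e. 28 − c > c, so c < 28/2; and c ≥ 28/3 since c is the largest side.
So 10 ≤ c ≤ 13. For each c, b runs from ⌈(28 − c)/2⌉ up to c (then a = 28 − b − c satisfies 1 ≤ a ≤ b automatically), giving c − ⌈(28 − c)/2⌉ + 1 choices.
Summing over c: 2 + 3 + 5 + 6 = 16
Check (closed form: nearest integer to p²/48 for even p, (p+3)²/48 for odd p): 28²/48 = 784/48 ≈ 16.33 → 16

16 triangles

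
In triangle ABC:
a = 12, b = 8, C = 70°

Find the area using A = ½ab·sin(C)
A = ½·a·b·sin(C) = ½·12·8·sin(70°)
sin(70°) ≈ 0.939693
A ≈ ½·96·0.939693 = 48·0.939693 ≈ 45.1052

Area = 45.11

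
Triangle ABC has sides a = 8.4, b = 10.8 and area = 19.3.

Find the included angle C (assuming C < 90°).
Area = ½·a·b·sin(C)  ⇒  sin(C) = 2·Area/(a·b) = 2·19.3/(8.4·10.8) = 38.6/90.72 ≈ 0.425485
C = arcsin(0.425485) ≈ 25.1814° (taking the acute solution since C < 90°)

C = 25.18°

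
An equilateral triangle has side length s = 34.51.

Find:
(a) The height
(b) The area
(a) The height splits the triangle into two 30-60-90 halves: h = s·√3/2 = 34.51·1.73205/2 ≈ 59.7731/2 ≈ 29.8865
(b) Area = (√3/4)·s² = (√3/4)·34.51² = (√3/4)·1190.9401 ≈ 0.433013·1190.9401 ≈ 515.692

Height = 29.89, Area = 515.7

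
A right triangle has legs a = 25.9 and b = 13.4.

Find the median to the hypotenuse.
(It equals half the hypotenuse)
Hypotenuse c = √(a² + b²) = √(670.81 + 179.56) = √850.37 ≈ 29.1611
Median to hypotenuse = c/2 ≈ 29.1611/2 ≈ 14.5806

Median = 14.58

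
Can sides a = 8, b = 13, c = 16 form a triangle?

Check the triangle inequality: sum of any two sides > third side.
a + b vs c: 8 + 13 = 21 > 16  ✓
a + c vs b: 8 + 16 = 24 > 13  ✓
b + c vs a: 13 + 16 = 29 > 8  ✓

Yes, triangle inequality satisfied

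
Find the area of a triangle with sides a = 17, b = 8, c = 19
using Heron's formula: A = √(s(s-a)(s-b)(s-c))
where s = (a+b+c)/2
s = (17 + 8 + 19)/2 = 44/2 = 22
s − a = 5, s − b = 14, s − c = 3
s(s−a)(s−b)(s−c) = 22·5·14·3 = 4620
Area = √4620 ≈ 67.9706

s = 22.0, Area = 67.97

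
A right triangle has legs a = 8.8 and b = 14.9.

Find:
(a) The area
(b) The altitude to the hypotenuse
(a) The legs are perpendicular, so Area = ½·a·b = ½·8.8·14.9 = ½·131.12 = 65.56
(b) Hypotenuse c = √(a² + b²) = √(77.44 + 222.01) = √299.45 ≈ 17.3046
    Area = ½·c·h_c  ⇒  h_c = 2·Area/c = 131.12/17.3046 ≈ 7.57717

Area = 65.56, h_c = 7.577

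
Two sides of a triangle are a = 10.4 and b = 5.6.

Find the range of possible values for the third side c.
Triangle inequality: |a − b| < c < a + b
|a − b| = |10.4 − 5.6| = 4.8
a + b = 10.4 + 5.6 = 16

4.8 < c < 16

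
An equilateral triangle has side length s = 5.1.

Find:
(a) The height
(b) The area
(a) The height splits the triangle into two 30-60-90 halves: h = s·√3/2 = 5.1·1.73205/2 ≈ 8.83346/2 ≈ 4.41673
(b) Area = (√3/4)·s² = (√3/4)·5.1² = (√3/4)·26.01 ≈ 0.433013·26.01 ≈ 11.2627

Height = 4.417, Area = 11.26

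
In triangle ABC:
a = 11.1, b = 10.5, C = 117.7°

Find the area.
Two sides and the included angle (SAS): A = ½·a·b·sin(C) = ½·11.1·10.5·sin(117.7°)
sin(117.7°) ≈ 0.885394
A ≈ ½·116.55·0.885394 = 58.275·0.885394 ≈ 51.5963

Area = 51.6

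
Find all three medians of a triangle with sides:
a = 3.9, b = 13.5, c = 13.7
Median formula: m_a = ½√(2b² + 2c² − a²) (and cyclically). a² = 15.21, b² = 182.25, c² = 187.69.
m_a = ½√(2·182.25 + 2·187.69 − 15.21) = ½√724.67 ≈ ½·26.9197 ≈ 13.4598
m_b = ½√(2·15.21 + 2·187.69 − 182.25) = ½√223.55 ≈ ½·14.9516 ≈ 7.47579
m_c = ½√(2·15.21 + 2·182.25 − 187.69) = ½√207.23 ≈ ½·14.3955 ≈ 7.19774

m_a = 13.46, m_b = 7.476, m_c = 7.198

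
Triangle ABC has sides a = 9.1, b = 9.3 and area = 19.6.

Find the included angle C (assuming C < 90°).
Area = ½·a·b·sin(C)  ⇒  sin(C) = 2·Area/(a·b) = 2·19.6/(9.1·9.3) = 39.2/84.63 ≈ 0.463193
C = arcsin(0.463193) ≈ 27.5933° (taking the acute solution since C < 90°)

C = 27.59°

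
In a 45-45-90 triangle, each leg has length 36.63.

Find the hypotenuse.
In a 45-45-90 triangle the sides are in ratio 1 : 1 : √2, so hypotenuse = leg·√2.
Hypotenuse = 36.63·√2 ≈ 36.63·1.41421 ≈ 51.8026

Hypotenuse = 36.63√2 = 51.8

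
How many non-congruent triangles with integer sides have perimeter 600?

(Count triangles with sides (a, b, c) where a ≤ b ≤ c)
Let a ≤ b ≤ c with a + b + c = 600. The only binding inequality is a + b > c, i.e. 600 − c > c, so c < 600/2; and c ≥ 600/3 since c is the largest side.
So 200 ≤ c ≤ 299. For each c, b runs from ⌈(600 − c)/2⌉ up to c (then a = 600 − b − c satisfies 1 ≤ a ≤ b automatically), giving c − ⌈(600 − c)/2⌉ + 1 choices.
Summing over c: 1 + 2 + 4 + 5 + … + 148 + 149  (100 terms, c = 200, …, 299) = 7500
Check (closed form: nearest integer to p²/48 for even p, (p+3)²/48 for odd p): 600²/48 = 360000/48 ≈ 7500.00 → 7500

7500 triangles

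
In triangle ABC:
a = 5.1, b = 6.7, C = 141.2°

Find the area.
Two sides and the included angle (SAS): A = ½·a·b·sin(C) = ½·5.1·6.7·sin(141.2°)
sin(141.2°) ≈ 0.626604
A ≈ ½·34.17·0.626604 = 17.085·0.626604 ≈ 10.7055

Area = 10.71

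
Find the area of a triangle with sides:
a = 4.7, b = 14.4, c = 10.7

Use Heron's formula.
s = (4.7 + 14.4 + 10.7)/2 = 29.8/2 = 14.9
s − a = 10.2, s − b = 0.5, s − c = 4.2
s(s−a)(s−b)(s−c) = 14.9·10.2·0.5·4.2 ≈ 319.158
Area = √319.158 ≈ 17.865

Area = 17.86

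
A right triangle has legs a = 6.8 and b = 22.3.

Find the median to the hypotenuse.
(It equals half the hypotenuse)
Hypotenuse c = √(a² + b²) = √(46.24 + 497.29) = √543.53 ≈ 23.3137
Median to hypotenuse = c/2 ≈ 23.3137/2 ≈ 11.6569

Median = 11.66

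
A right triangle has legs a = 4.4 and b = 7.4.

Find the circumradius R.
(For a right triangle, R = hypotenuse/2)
Hypotenuse c = √(a² + b²) = √(19.36 + 54.76) = √74.12 ≈ 8.6093
R = c/2 ≈ 8.6093/2 ≈ 4.30465

R = 4.305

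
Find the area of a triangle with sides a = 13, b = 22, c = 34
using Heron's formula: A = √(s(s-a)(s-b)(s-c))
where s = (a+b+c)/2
s = (13 + 22 + 34)/2 = 69/2 = 34.5
s − a = 21.5, s − b = 12.5, s − c = 0.5
s(s−a)(s−b)(s−c) = 34.5·21.5·12.5·0.5 = 4635.9375
Area = √4635.9375 ≈ 68.0877

s = 34.5, Area = 68.09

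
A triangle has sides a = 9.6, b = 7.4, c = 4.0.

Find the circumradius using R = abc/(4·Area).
First find the area with Heron's formula.
s = (9.6 + 7.4 + 4.0)/2 = 10.5
Area = √(s(s−a)(s−b)(s−c)) = √(10.5·0.9·3.1·6.5) ≈ √190.417 ≈ 13.7992
abc = 9.6·7.4·4.0 = 284.16
R = abc/(4·Area) ≈ 284.16/(4·13.7992) = 284.16/55.1967 ≈ 5.14813

R = 5.148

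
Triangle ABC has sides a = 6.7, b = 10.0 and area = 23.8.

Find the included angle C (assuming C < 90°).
Area = ½·a·b·sin(C)  ⇒  sin(C) = 2·Area/(a·b) = 2·23.8/(6.7·10.0) = 47.6/67 ≈ 0.710448
C = arcsin(0.710448) ≈ 45.2714° (taking the acute solution since C < 90°)

C = 45.27°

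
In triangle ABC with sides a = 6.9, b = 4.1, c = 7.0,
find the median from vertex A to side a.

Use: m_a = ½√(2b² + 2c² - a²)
m_a = ½√(2·4.1² + 2·7.0² − 6.9²) = ½√(2·16.81 + 2·49 − 47.61) = ½√(33.62 + 98 − 47.61) = ½√84.01
√84.01 ≈ 9.1657, so m_a ≈ 4.58285

m_a = 4.583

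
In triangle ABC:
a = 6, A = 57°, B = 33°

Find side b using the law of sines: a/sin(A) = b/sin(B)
a/sin(A) = b/sin(B)  ⇒  b = a·sin(B)/sin(A) = 6·sin(33°)/sin(57°)
sin(33°) ≈ 0.544639, sin(57°) ≈ 0.838671
b ≈ 6·0.544639/0.838671 ≈ 3.26783/0.838671 ≈ 3.89645

b = 3.896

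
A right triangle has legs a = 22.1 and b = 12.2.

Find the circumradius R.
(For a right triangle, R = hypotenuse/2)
Hypotenuse c = √(a² + b²) = √(488.41 + 148.84) = √637.25 ≈ 25.2438
R = c/2 ≈ 25.2438/2 ≈ 12.6219

R = 12.62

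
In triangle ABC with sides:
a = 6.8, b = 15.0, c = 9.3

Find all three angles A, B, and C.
Law of cosines for each angle (a² = 46.24, b² = 225, c² = 86.49):
cos(A) = (b² + c² − a²)/(2bc) = (225 + 86.49 − 46.24)/(2·15.0·9.3) = 265.25/279 ≈ 0.950717  ⇒  A ≈ 18.0629°
cos(B) = (a² + c² − b²)/(2ac) = (46.24 + 86.49 − 225)/(2·6.8·9.3) = -92.27/126.48 ≈ -0.729522  ⇒  B ≈ 136.846°
cos(C) = (a² + b² − c²)/(2ab) = (46.24 + 225 − 86.49)/(2·6.8·15.0) = 184.75/204 ≈ 0.905637  ⇒  C ≈ 25.0908°
Check: A + B + C ≈ 180°

A = 18.06°, B = 136.8°, C = 25.09°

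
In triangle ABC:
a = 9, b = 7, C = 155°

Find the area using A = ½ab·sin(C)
A = ½·a·b·sin(C) = ½·9·7·sin(155°)
sin(155°) ≈ 0.422618
A ≈ ½·63·0.422618 = 31.5·0.422618 ≈ 13.3125

Area = 13.31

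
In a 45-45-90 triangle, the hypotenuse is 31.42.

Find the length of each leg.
In a 45-45-90 triangle hypotenuse = leg·√2, so leg = hypotenuse/√2.
Leg = 31.42/√2 ≈ 31.42/1.41421 ≈ 22.2173

Each leg = 22.22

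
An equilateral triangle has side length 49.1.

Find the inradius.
r = Area/s with s the semi-perimeter.
Area = (√3/4)·49.1² = (√3/4)·2410.81 ≈ 0.433013·2410.81 ≈ 1043.91
s = 3·49.1/2 = 73.65
r ≈ 1043.91/73.65 ≈ 14.1739
(Equivalently r = side/(2√3) = 49.1/3.4641 ≈ 14.1739.)

r = 14.17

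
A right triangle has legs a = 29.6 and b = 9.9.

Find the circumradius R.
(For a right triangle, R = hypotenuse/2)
Hypotenuse c = √(a² + b²) = √(876.16 + 98.01) = √974.17 ≈ 31.2117
R = c/2 ≈ 31.2117/2 ≈ 15.6058

R = 15.61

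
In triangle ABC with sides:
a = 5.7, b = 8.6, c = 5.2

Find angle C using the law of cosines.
c² = a² + b² − 2ab·cos(C)  ⇒  cos(C) = (a² + b² − c²)/(2ab)
cos(C) = (5.7² + 8.6² − 5.2²)/(2·5.7·8.6) = (32.49 + 73.96 − 27.04)/98.04 = 79.41/98.04 ≈ 0.809976
C = arccos(0.809976) ≈ 35.9065°

C = 35.91°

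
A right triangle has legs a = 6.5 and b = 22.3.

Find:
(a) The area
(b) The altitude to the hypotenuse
(a) The legs are perpendicular, so Area = ½·a·b = ½·6.5·22.3 = ½·144.95 = 72.475
(b) Hypotenuse c = √(a² + b²) = √(42.25 + 497.29) = √539.54 ≈ 23.228
    Area = ½·c·h_c  ⇒  h_c = 2·Area/c = 144.95/23.228 ≈ 6.24031

Area = 72.475, h_c = 6.24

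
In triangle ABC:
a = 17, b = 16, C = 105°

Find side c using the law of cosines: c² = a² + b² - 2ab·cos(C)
c² = 17² + 16² − 2·17·16·cos(105°)
cos(105°) ≈ -0.258819
c² ≈ 289 + 256 − 544·(-0.258819) ≈ 545 + 140.798 ≈ 685.798
c ≈ √685.798 ≈ 26.1877

c = 26.19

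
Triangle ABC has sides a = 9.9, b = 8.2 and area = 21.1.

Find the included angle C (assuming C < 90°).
Area = ½·a·b·sin(C)  ⇒  sin(C) = 2·Area/(a·b) = 2·21.1/(9.9·8.2) = 42.2/81.18 ≈ 0.519832
C = arcsin(0.519832) ≈ 31.321° (taking the acute solution since C < 90°)

C = 31.32°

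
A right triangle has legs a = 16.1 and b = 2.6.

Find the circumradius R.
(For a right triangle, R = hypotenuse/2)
Hypotenuse c = √(a² + b²) = √(259.21 + 6.76) = √265.97 ≈ 16.3086
R = c/2 ≈ 16.3086/2 ≈ 8.15429

R = 8.154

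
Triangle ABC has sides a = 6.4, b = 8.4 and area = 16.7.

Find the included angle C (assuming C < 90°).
Area = ½·a·b·sin(C)  ⇒  sin(C) = 2·Area/(a·b) = 2·16.7/(6.4·8.4) = 33.4/53.76 ≈ 0.62128
C = arcsin(0.62128) ≈ 38.4096° (taking the acute solution since C < 90°)

C = 38.41°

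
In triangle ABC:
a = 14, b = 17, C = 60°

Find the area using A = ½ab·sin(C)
A = ½·a·b·sin(C) = ½·14·17·sin(60°)
sin(60°) ≈ 0.866025
A ≈ ½·238·0.866025 = 119·0.866025 ≈ 103.057

Area = 103.1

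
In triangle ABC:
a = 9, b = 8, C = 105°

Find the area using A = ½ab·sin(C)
A = ½·a·b·sin(C) = ½·9·8·sin(105°)
sin(105°) ≈ 0.965926
A ≈ ½·72·0.965926 = 36·0.965926 ≈ 34.7733

Area = 34.77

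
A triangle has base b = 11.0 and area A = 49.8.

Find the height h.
A = ½·b·h  ⇒  h = 2A/b = 2·49.8/11.0 = 99.6/11.0 ≈ 9.05455

h = 9.055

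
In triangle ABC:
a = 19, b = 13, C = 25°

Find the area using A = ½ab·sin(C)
A = ½·a·b·sin(C) = ½·19·13·sin(25°)
sin(25°) ≈ 0.422618
A ≈ ½·247·0.422618 = 123.5·0.422618 ≈ 52.1934

Area = 52.19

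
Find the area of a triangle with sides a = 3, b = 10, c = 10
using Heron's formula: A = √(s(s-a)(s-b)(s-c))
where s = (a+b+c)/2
s = (3 + 10 + 10)/2 = 23/2 = 11.5
s − a = 8.5, s − b = 1.5, s − c = 1.5
s(s−a)(s−b)(s−c) = 11.5·8.5·1.5·1.5 = 219.9375
Area = √219.9375 ≈ 14.8303

s = 11.5, Area = 14.83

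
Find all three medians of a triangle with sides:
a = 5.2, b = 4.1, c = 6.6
Median formula: m_a = ½√(2b² + 2c² − a²) (and cyclically). a² = 27.04, b² = 16.81, c² = 43.56.
m_a = ½√(2·16.81 + 2·43.56 − 27.04) = ½√93.7 ≈ ½·9.67988 ≈ 4.83994
m_b = ½√(2·27.04 + 2·43.56 − 16.81) = ½√124.39 ≈ ½·11.153 ≈ 5.57651
m_c = ½√(2·27.04 + 2·16.81 − 43.56) = ½√44.14 ≈ ½·6.64379 ≈ 3.3219

m_a = 4.84, m_b = 5.577, m_c = 3.322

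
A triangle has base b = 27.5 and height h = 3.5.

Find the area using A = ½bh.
A = ½·b·h = ½·27.5·3.5 = ½·96.25 = 48.125

Area = 48.125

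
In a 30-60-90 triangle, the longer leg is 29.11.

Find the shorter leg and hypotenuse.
In a 30-60-90 triangle the sides are in ratio 1 : √3 : 2, so short leg = long leg/√3 and hypotenuse = 2·(short leg).
Short leg = 29.11/√3 ≈ 29.11/1.73205 ≈ 16.8067
Hypotenuse = 2·16.8067 ≈ 33.6133

Short leg = 16.81, Hypotenuse = 33.61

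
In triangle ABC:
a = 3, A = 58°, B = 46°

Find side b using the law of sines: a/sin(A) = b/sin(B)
a/sin(A) = b/sin(B)  ⇒  b = a·sin(B)/sin(A) = 3·sin(46°)/sin(58°)
sin(46°) ≈ 0.71934, sin(58°) ≈ 0.848048
b ≈ 3·0.71934/0.848048 ≈ 2.15802/0.848048 ≈ 2.54469

b = 2.545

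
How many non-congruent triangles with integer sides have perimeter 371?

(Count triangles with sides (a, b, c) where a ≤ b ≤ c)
Let a ≤ b ≤ c with a + b + c = 371. The only binding inequality is a + b > c, i.e. 371 − c > c, so c < 371/2; and c ≥ 371/3 since c is the largest side.
So 124 ≤ c ≤ 185. For each c, b runs from ⌈(371 − c)/2⌉ up to c (then a = 371 − b − c satisfies 1 ≤ a ≤ b automatically), giving c − ⌈(371 − c)/2⌉ + 1 choices.
Summing over c: 1 + 3 + 4 + 6 + … + 91 + 93  (62 terms, c = 124, …, 185) = 2914
Check (closed form: nearest integer to p²/48 for even p, (p+3)²/48 for odd p): (371+3)²/48 = 374²/48 = 139876/48 ≈ 2914.08 → 2914

2914 triangles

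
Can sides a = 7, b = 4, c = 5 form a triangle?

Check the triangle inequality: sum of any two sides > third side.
a + b vs c: 7 + 4 = 11 > 5  ✓
a + c vs b: 7 + 5 = 12 > 4  ✓
b + c vs a: 4 + 5 = 9 > 7  ✓

Yes, triangle inequality satisfied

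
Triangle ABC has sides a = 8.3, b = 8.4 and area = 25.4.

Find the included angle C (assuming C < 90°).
Area = ½·a·b·sin(C)  ⇒  sin(C) = 2·Area/(a·b) = 2·25.4/(8.3·8.4) = 50.8/69.72 ≈ 0.728629
C = arcsin(0.728629) ≈ 46.7716° (taking the acute solution since C < 90°)

C = 46.77°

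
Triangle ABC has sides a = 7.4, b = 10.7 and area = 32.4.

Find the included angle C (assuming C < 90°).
Area = ½·a·b·sin(C)  ⇒  sin(C) = 2·Area/(a·b) = 2·32.4/(7.4·10.7) = 64.8/79.18 ≈ 0.818388
C = arcsin(0.818388) ≈ 54.9238° (taking the acute solution since C < 90°)

C = 54.92°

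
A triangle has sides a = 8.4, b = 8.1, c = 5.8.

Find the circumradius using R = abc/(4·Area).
First find the area with Heron's formula.
s = (8.4 + 8.1 + 5.8)/2 = 11.15
Area = √(s(s−a)(s−b)(s−c)) = √(11.15·2.75·3.05·5.35) ≈ √500.335 ≈ 22.3682
abc = 8.4·8.1·5.8 = 394.632
R = abc/(4·Area) ≈ 394.632/(4·22.3682) = 394.632/89.4727 ≈ 4.41064

R = 4.411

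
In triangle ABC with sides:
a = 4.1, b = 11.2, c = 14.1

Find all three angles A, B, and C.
Law of cosines for each angle (a² = 16.81, b² = 125.44, c² = 198.81):
cos(A) = (b² + c² − a²)/(2bc) = (125.44 + 198.81 − 16.81)/(2·11.2·14.1) = 307.44/315.84 ≈ 0.973404  ⇒  A ≈ 13.2437°
cos(B) = (a² + c² − b²)/(2ac) = (16.81 + 198.81 − 125.44)/(2·4.1·14.1) = 90.18/115.62 ≈ 0.779969  ⇒  B ≈ 38.7423°
cos(C) = (a² + b² − c²)/(2ab) = (16.81 + 125.44 − 198.81)/(2·4.1·11.2) = -56.56/91.84 ≈ -0.615854  ⇒  C ≈ 128.014°
Check: A + B + C ≈ 180°

A = 13.24°, B = 38.74°, C = 128°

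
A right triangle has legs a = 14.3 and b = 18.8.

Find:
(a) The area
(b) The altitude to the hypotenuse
(a) The legs are perpendicular, so Area = ½·a·b = ½·14.3·18.8 = ½·268.84 = 134.42
(b) Hypotenuse c = √(a² + b²) = √(204.49 + 353.44) = √557.93 ≈ 23.6205
    Area = ½·c·h_c  ⇒  h_c = 2·Area/c = 268.84/23.6205 ≈ 11.3816

Area = 134.42, h_c = 11.38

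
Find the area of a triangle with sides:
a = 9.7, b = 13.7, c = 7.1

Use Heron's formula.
s = (9.7 + 13.7 + 7.1)/2 = 30.5/2 = 15.25
s − a = 5.55, s − b = 1.55, s − c = 8.15
s(s−a)(s−b)(s−c) = 15.25·5.55·1.55·8.15 ≈ 1069.18
Area = √1069.18 ≈ 32.6984

Area = 32.7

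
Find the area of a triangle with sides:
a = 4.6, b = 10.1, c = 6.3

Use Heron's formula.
s = (4.6 + 10.1 + 6.3)/2 = 21/2 = 10.5
s − a = 5.9, s − b = 0.4, s − c = 4.2
s(s−a)(s−b)(s−c) = 10.5·5.9·0.4·4.2 ≈ 104.076
Area = √104.076 ≈ 10.2018

Area = 10.2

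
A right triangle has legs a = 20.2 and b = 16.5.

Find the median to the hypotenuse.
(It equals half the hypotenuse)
Hypotenuse c = √(a² + b²) = √(408.04 + 272.25) = √680.29 ≈ 26.0824
Median to hypotenuse = c/2 ≈ 26.0824/2 ≈ 13.0412

Median = 13.04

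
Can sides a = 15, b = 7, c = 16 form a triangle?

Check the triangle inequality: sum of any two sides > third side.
a + b vs c: 15 + 7 = 22 > 16  ✓
a + c vs b: 15 + 16 = 31 > 7  ✓
b + c vs a: 7 + 16 = 23 > 15  ✓

Yes, triangle inequality satisfied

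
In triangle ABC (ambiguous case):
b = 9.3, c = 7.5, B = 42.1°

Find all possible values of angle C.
b/sin(B) = c/sin(C)  ⇒  sin(C) = c·sin(B)/b = 7.5·sin(42.1°)/9.3
sin(42.1°) ≈ 0.670427
sin(C) ≈ 7.5·0.670427/9.3 ≈ 5.0282/9.3 ≈ 0.540667
Candidate 1: C₁ = arcsin(0.540667) ≈ 32.729°  →  A = 180° − 42.1° − 32.729° ≈ 105.171° > 0, valid
Candidate 2: C₂ = 180° − C₁ ≈ 147.271°  →  A = 180° − 42.1° − 147.271° ≈ -9.371° ≤ 0, not a valid triangle

C = 32.73° (one solution)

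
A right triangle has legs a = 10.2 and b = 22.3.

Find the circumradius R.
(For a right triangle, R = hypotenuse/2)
Hypotenuse c = √(a² + b²) = √(104.04 + 497.29) = √601.33 ≈ 24.522
R = c/2 ≈ 24.522/2 ≈ 12.261

R = 12.26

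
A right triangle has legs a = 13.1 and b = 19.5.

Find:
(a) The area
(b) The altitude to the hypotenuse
(a) The legs are perpendicular, so Area = ½·a·b = ½·13.1·19.5 = ½·255.45 = 127.725
(b) Hypotenuse c = √(a² + b²) = √(171.61 + 380.25) = √551.86 ≈ 23.4917
    Area = ½·c·h_c  ⇒  h_c = 2·Area/c = 255.45/23.4917 ≈ 10.8741

Area = 127.725, h_c = 10.87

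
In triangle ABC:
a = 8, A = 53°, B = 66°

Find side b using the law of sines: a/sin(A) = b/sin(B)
a/sin(A) = b/sin(B)  ⇒  b = a·sin(B)/sin(A) = 8·sin(66°)/sin(53°)
sin(66°) ≈ 0.913545, sin(53°) ≈ 0.798636
b ≈ 8·0.913545/0.798636 ≈ 7.30836/0.798636 ≈ 9.15106

b = 9.151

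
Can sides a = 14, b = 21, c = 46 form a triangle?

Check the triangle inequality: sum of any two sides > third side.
a + b vs c: 14 + 21 = 35 ≤ 46  ✗
a + c vs b: 14 + 46 = 60 > 21  ✓
b + c vs a: 21 + 46 = 67 > 14  ✓

No: 14 + 21 = 35 is not > 46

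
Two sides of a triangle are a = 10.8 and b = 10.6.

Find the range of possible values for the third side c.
Triangle inequality: |a − b| < c < a + b
|a − b| = |10.8 − 10.6| = 0.2
a + b = 10.8 + 10.6 = 21.4

0.2 < c < 21.4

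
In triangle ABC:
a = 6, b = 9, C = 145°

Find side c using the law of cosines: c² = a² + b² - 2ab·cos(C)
c² = 6² + 9² − 2·6·9·cos(145°)
cos(145°) ≈ -0.819152
c² ≈ 36 + 81 − 108·(-0.819152) ≈ 117 + 88.4684 ≈ 205.468
c ≈ √205.468 ≈ 14.3342

c = 14.33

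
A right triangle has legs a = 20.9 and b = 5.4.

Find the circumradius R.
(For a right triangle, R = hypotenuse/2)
Hypotenuse c = √(a² + b²) = √(436.81 + 29.16) = √465.97 ≈ 21.5863
R = c/2 ≈ 21.5863/2 ≈ 10.7932

R = 10.79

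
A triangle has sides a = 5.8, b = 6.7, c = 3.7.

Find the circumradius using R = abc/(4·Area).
First find the area with Heron's formula.
s = (5.8 + 6.7 + 3.7)/2 = 8.1
Area = √(s(s−a)(s−b)(s−c)) = √(8.1·2.3·1.4·4.4) ≈ √114.761 ≈ 10.7126
abc = 5.8·6.7·3.7 = 143.782
R = abc/(4·Area) ≈ 143.782/(4·10.7126) = 143.782/42.8506 ≈ 3.35543

R = 3.355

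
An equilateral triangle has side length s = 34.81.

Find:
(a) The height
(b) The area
(a) The height splits the triangle into two 30-60-90 halves: h = s·√3/2 = 34.81·1.73205/2 ≈ 60.2927/2 ≈ 30.1463
(b) Area = (√3/4)·s² = (√3/4)·34.81² = (√3/4)·1211.7361 ≈ 0.433013·1211.7361 ≈ 524.697

Height = 30.15, Area = 524.7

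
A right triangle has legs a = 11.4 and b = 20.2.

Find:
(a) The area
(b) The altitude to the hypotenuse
(a) The legs are perpendicular, so Area = ½·a·b = ½·11.4·20.2 = ½·230.28 = 115.14
(b) Hypotenuse c = √(a² + b²) = √(129.96 + 408.04) = √538 ≈ 23.1948
    Area = ½·c·h_c  ⇒  h_c = 2·Area/c = 230.28/23.1948 ≈ 9.92808

Area = 115.14, h_c = 9.928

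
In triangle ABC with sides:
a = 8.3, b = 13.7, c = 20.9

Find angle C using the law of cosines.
c² = a² + b² − 2ab·cos(C)  ⇒  cos(C) = (a² + b² − c²)/(2ab)
cos(C) = (8.3² + 13.7² − 20.9²)/(2·8.3·13.7) = (68.89 + 187.69 − 436.81)/227.42 = -180.23/227.42 ≈ -0.792498
C = arccos(-0.792498) ≈ 142.42°

C = 142.4°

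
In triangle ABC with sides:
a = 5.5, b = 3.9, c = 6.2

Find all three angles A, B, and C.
Law of cosines for each angle (a² = 30.25, b² = 15.21, c² = 38.44):
cos(A) = (b² + c² − a²)/(2bc) = (15.21 + 38.44 − 30.25)/(2·3.9·6.2) = 23.4/48.36 ≈ 0.483871  ⇒  A ≈ 61.0615°
cos(B) = (a² + c² − b²)/(2ac) = (30.25 + 38.44 − 15.21)/(2·5.5·6.2) = 53.48/68.2 ≈ 0.784164  ⇒  B ≈ 38.3566°
cos(C) = (a² + b² − c²)/(2ab) = (30.25 + 15.21 − 38.44)/(2·5.5·3.9) = 7.02/42.9 ≈ 0.163636  ⇒  C ≈ 80.582°
Check: A + B + C ≈ 180°

A = 61.06°, B = 38.36°, C = 80.58°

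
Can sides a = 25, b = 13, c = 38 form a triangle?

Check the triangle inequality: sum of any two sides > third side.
a + b vs c: 25 + 13 = 38 ≤ 38  ✗
a + c vs b: 25 + 38 = 63 > 13  ✓
b + c vs a: 13 + 38 = 51 > 25  ✓

No: 25 + 13 = 38 is not > 38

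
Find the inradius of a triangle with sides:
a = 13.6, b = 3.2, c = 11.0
r = Area/s where s is the semi-perimeter.
s = (13.6 + 3.2 + 11.0)/2 = 27.8/2 = 13.9
Area = √(s(s−a)(s−b)(s−c)) = √(13.9·0.3·10.7·2.9) ≈ √129.395 ≈ 11.3752
r ≈ 11.3752/13.9 ≈ 0.818359

r = 0.8184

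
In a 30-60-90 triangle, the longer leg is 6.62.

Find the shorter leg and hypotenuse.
In a 30-60-90 triangle the sides are in ratio 1 : √3 : 2, so short leg = long leg/√3 and hypotenuse = 2·(short leg).
Short leg = 6.62/√3 ≈ 6.62/1.73205 ≈ 3.82206
Hypotenuse = 2·3.82206 ≈ 7.64412

Short leg = 3.822, Hypotenuse = 7.644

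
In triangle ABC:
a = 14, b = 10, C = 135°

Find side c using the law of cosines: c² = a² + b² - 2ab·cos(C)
c² = 14² + 10² − 2·14·10·cos(135°)
cos(135°) ≈ -0.707107
c² ≈ 196 + 100 − 280·(-0.707107) ≈ 296 + 197.99 ≈ 493.99
c ≈ √493.99 ≈ 22.2259

c = 22.23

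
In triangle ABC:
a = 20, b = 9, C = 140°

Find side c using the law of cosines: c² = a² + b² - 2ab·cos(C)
c² = 20² + 9² − 2·20·9·cos(140°)
cos(140°) ≈ -0.766044
c² ≈ 400 + 81 − 360·(-0.766044) ≈ 481 + 275.776 ≈ 756.776
c ≈ √756.776 ≈ 27.5096

c = 27.51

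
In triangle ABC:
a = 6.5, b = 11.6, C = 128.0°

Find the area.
Two sides and the included angle (SAS): A = ½·a·b·sin(C) = ½·6.5·11.6·sin(128.0°)
sin(128.0°) ≈ 0.788011
A ≈ ½·75.4·0.788011 = 37.7·0.788011 ≈ 29.708

Area = 29.71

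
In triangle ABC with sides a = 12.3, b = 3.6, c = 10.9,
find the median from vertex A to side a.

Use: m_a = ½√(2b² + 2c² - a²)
m_a = ½√(2·3.6² + 2·10.9² − 12.3²) = ½√(2·12.96 + 2·118.81 − 151.29) = ½√(25.92 + 237.62 − 151.29) = ½√112.25
√112.25 ≈ 10.5948, so m_a ≈ 5.29741

m_a = 5.297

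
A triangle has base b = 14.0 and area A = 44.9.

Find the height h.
A = ½·b·h  ⇒  h = 2A/b = 2·44.9/14.0 = 89.8/14.0 ≈ 6.41429

h = 6.414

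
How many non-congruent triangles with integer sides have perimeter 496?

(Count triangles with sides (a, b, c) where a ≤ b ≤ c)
Let a ≤ b ≤ c with a + b + c = 496. The only binding inequality is a + b > c, i.e. 496 − c > c, so c < 496/2; and c ≥ 496/3 since c is the largest side.
So 166 ≤ c ≤ 247. For each c, b runs from ⌈(496 − c)/2⌉ up to c (then a = 496 − b − c satisfies 1 ≤ a ≤ b automatically), giving c − ⌈(496 − c)/2⌉ + 1 choices.
Summing over c: 2 + 3 + 5 + 6 + … + 122 + 123  (82 terms, c = 166, …, 247) = 5125
Check (closed form: nearest integer to p²/48 for even p, (p+3)²/48 for odd p): 496²/48 = 246016/48 ≈ 5125.33 → 5125

5125 triangles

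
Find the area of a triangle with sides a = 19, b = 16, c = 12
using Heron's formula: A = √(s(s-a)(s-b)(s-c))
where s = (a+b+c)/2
s = (19 + 16 + 12)/2 = 47/2 = 23.5
s − a = 4.5, s − b = 7.5, s − c = 11.5
s(s−a)(s−b)(s−c) = 23.5·4.5·7.5·11.5 = 9120.9375
Area = √9120.9375 ≈ 95.5036

s = 23.5, Area = 95.5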